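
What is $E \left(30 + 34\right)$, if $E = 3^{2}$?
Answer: $576$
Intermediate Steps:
$E = 9$
$E \left(30 + 34\right) = 9 \left(30 + 34\right) = 9 \cdot 64 = 576$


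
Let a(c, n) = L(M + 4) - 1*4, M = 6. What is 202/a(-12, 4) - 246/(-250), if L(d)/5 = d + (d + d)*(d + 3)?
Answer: 95404/84125 ≈ 1.1341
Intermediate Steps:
L(d) = 5*d + 10*d*(3 + d) (L(d) = 5*(d + (d + d)*(d + 3)) = 5*(d + (2*d)*(3 + d)) = 5*(d + 2*d*(3 + d)) = 5*d + 10*d*(3 + d))
a(c, n) = 1346 (a(c, n) = 5*(6 + 4)*(7 + 2*(6 + 4)) - 1*4 = 5*10*(7 + 2*10) - 4 = 5*10*(7 + 20) - 4 = 5*10*27 - 4 = 1350 - 4 = 1346)
202/a(-12, 4) - 246/(-250) = 202/1346 - 246/(-250) = 202*(1/1346) - 246*(-1/250) = 101/673 + 123/125 = 95404/84125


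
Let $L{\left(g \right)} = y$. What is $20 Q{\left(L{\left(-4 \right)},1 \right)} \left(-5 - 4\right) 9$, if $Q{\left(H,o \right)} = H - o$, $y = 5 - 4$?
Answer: $0$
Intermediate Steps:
$y = 1$ ($y = 5 - 4 = 1$)
$L{\left(g \right)} = 1$
$20 Q{\left(L{\left(-4 \right)},1 \right)} \left(-5 - 4\right) 9 = 20 \left(1 - 1\right) \left(-5 - 4\right) 9 = 20 \cdot 0 \left(-9\right) 9 = 20 \cdot 0 \cdot 9 = 0 \cdot 9 = 0$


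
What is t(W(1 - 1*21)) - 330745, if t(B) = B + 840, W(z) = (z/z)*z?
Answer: -329925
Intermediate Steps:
W(z) = z (W(z) = 1*z = z)
t(B) = 840 + B
t(W(1 - 1*21)) - 330745 = (840 + (1 - 1*21)) - 330745 = (840 + (1 - 21)) - 330745 = (840 - 20) - 330745 = 820 - 330745 = -329925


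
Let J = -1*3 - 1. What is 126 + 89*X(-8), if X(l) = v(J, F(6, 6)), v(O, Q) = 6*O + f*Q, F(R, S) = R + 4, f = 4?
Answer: 1550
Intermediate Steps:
F(R, S) = 4 + R
J = -4 (J = -3 - 1 = -4)
v(O, Q) = 4*Q + 6*O (v(O, Q) = 6*O + 4*Q = 4*Q + 6*O)
X(l) = 16 (X(l) = 4*(4 + 6) + 6*(-4) = 4*10 - 24 = 40 - 24 = 16)
126 + 89*X(-8) = 126 + 89*16 = 126 + 1424 = 1550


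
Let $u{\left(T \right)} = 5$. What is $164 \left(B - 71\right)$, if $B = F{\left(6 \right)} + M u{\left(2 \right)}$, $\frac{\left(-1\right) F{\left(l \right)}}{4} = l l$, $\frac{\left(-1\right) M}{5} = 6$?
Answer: $-59860$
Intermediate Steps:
$M = -30$ ($M = \left(-5\right) 6 = -30$)
$F{\left(l \right)} = - 4 l^{2}$ ($F{\left(l \right)} = - 4 l l = - 4 l^{2}$)
$B = -294$ ($B = - 4 \cdot 6^{2} - 150 = \left(-4\right) 36 - 150 = -144 - 150 = -294$)
$164 \left(B - 71\right) = 164 \left(-294 - 71\right) = 164 \left(-365\right) = -59860$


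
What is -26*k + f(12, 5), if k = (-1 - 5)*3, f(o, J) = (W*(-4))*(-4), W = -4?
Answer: 404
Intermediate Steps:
f(o, J) = -64 (f(o, J) = -4*(-4)*(-4) = 16*(-4) = -64)
k = -18 (k = -6*3 = -18)
-26*k + f(12, 5) = -26*(-18) - 64 = 468 - 64 = 404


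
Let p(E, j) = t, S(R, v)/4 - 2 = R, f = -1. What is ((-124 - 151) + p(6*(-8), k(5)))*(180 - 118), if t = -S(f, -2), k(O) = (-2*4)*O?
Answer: -17298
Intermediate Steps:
S(R, v) = 8 + 4*R
k(O) = -8*O
t = -4 (t = -(8 + 4*(-1)) = -(8 - 4) = -1*4 = -4)
p(E, j) = -4
((-124 - 151) + p(6*(-8), k(5)))*(180 - 118) = ((-124 - 151) - 4)*(180 - 118) = (-275 - 4)*62 = -279*62 = -17298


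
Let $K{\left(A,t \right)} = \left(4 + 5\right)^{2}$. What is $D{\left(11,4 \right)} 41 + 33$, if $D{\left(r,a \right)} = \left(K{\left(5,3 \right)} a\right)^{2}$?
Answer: $4304049$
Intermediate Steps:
$K{\left(A,t \right)} = 81$ ($K{\left(A,t \right)} = 9^{2} = 81$)
$D{\left(r,a \right)} = 6561 a^{2}$ ($D{\left(r,a \right)} = \left(81 a\right)^{2} = 6561 a^{2}$)
$D{\left(11,4 \right)} 41 + 33 = 6561 \cdot 4^{2} \cdot 41 + 33 = 6561 \cdot 16 \cdot 41 + 33 = 104976 \cdot 41 + 33 = 4304016 + 33 = 4304049$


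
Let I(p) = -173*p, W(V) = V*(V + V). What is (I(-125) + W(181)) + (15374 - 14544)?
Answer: 87977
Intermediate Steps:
W(V) = 2*V² (W(V) = V*(2*V) = 2*V²)
(I(-125) + W(181)) + (15374 - 14544) = (-173*(-125) + 2*181²) + (15374 - 14544) = (21625 + 2*32761) + 830 = (21625 + 65522) + 830 = 87147 + 830 = 87977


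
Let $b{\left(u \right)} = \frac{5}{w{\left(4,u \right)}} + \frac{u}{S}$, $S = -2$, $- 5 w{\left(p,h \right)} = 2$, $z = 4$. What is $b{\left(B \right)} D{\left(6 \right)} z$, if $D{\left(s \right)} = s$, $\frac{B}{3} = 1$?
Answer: $-336$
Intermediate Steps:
$B = 3$ ($B = 3 \cdot 1 = 3$)
$w{\left(p,h \right)} = - \frac{2}{5}$ ($w{\left(p,h \right)} = \left(- \frac{1}{5}\right) 2 = - \frac{2}{5}$)
$b{\left(u \right)} = - \frac{25}{2} - \frac{u}{2}$ ($b{\left(u \right)} = \frac{5}{- \frac{2}{5}} + \frac{u}{-2} = 5 \left(- \frac{5}{2}\right) + u \left(- \frac{1}{2}\right) = - \frac{25}{2} - \frac{u}{2}$)
$b{\left(B \right)} D{\left(6 \right)} z = \left(- \frac{25}{2} - \frac{3}{2}\right) 6 \cdot 4 = \left(-14\right) 6 \cdot 4 = \left(-84\right) 4 = -336$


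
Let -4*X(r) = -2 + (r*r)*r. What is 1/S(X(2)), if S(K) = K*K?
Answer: 4/9 ≈ 0.44444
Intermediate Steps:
X(r) = 1/2 - r**3/4 (X(r) = -(-2 + (r*r)*r)/4 = -(-2 + r**2*r)/4 = -(-2 + r**3)/4 = 1/2 - r**3/4)
S(K) = K**2
1/S(X(2)) = 1/((1/2 - 1/4*2**3)**2) = 1/((1/2 - 1/4*8)**2) = 1/((1/2 - 2)**2) = 1/((-3/2)**2) = 1/(9/4) = 4/9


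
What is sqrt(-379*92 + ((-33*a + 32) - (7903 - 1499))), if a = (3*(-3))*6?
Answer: I*sqrt(39458) ≈ 198.64*I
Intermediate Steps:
a = -54 (a = -9*6 = -54)
sqrt(-379*92 + ((-33*a + 32) - (7903 - 1499))) = sqrt(-379*92 + ((-33*(-54) + 32) - (7903 - 1499))) = sqrt(-34868 + ((1782 + 32) - 1*6404)) = sqrt(-34868 + (1814 - 6404)) = sqrt(-34868 - 4590) = sqrt(-39458) = I*sqrt(39458)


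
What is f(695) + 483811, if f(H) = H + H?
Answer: 485201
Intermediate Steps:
f(H) = 2*H
f(695) + 483811 = 2*695 + 483811 = 1390 + 483811 = 485201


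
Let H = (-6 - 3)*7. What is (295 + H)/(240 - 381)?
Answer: -232/141 ≈ -1.6454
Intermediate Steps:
H = -63 (H = -9*7 = -63)
(295 + H)/(240 - 381) = (295 - 63)/(240 - 381) = 232/(-141) = 232*(-1/141) = -232/141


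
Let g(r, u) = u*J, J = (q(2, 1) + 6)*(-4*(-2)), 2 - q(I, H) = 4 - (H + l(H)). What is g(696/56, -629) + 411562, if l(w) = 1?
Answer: 381370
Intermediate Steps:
q(I, H) = -1 + H (q(I, H) = 2 - (4 - (H + 1)) = 2 - (4 - (1 + H)) = 2 - (4 + (-1 - H)) = 2 - (3 - H) = 2 + (-3 + H) = -1 + H)
J = 48 (J = ((-1 + 1) + 6)*(-4*(-2)) = (0 + 6)*8 = 6*8 = 48)
g(r, u) = 48*u (g(r, u) = u*48 = 48*u)
g(696/56, -629) + 411562 = 48*(-629) + 411562 = -30192 + 411562 = 381370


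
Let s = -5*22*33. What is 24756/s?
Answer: -4126/605 ≈ -6.8198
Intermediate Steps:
s = -3630 (s = -110*33 = -3630)
24756/s = 24756/(-3630) = 24756*(-1/3630) = -4126/605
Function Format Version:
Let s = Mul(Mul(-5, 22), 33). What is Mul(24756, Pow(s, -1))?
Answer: Rational(-4126, 605) ≈ -6.8198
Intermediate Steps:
s = -3630 (s = Mul(-110, 33) = -3630)
Mul(24756, Pow(s, -1)) = Mul(24756, Pow(-3630, -1)) = Mul(24756, Rational(-1, 3630)) = Rational(-4126, 605)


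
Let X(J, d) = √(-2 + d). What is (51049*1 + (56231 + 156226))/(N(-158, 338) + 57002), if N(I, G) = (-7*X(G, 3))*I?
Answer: 131753/29054 ≈ 4.5348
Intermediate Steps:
N(I, G) = -7*I (N(I, G) = (-7*√(-2 + 3))*I = (-7*√1)*I = (-7*1)*I = -7*I)
(51049*1 + (56231 + 156226))/(N(-158, 338) + 57002) = (51049*1 + (56231 + 156226))/(-7*(-158) + 57002) = (51049 + 212457)/(1106 + 57002) = 263506/58108 = 263506*(1/58108) = 131753/29054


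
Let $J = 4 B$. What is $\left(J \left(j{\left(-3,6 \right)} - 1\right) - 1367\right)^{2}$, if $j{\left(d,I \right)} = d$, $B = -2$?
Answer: $1782225$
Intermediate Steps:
$J = -8$ ($J = 4 \left(-2\right) = -8$)
$\left(J \left(j{\left(-3,6 \right)} - 1\right) - 1367\right)^{2} = \left(- 8 \left(-3 - 1\right) - 1367\right)^{2} = \left(\left(-8\right) \left(-4\right) - 1367\right)^{2} = \left(32 - 1367\right)^{2} = \left(-1335\right)^{2} = 1782225$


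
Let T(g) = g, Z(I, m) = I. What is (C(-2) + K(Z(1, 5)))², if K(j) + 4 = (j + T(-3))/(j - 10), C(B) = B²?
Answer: 4/81 ≈ 0.049383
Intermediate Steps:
K(j) = -4 + (-3 + j)/(-10 + j) (K(j) = -4 + (j - 3)/(j - 10) = -4 + (-3 + j)/(-10 + j))
(C(-2) + K(Z(1, 5)))² = ((-2)² + (37 - 3*1)/(-10 + 1))² = (4 + (37 - 3)/(-9))² = (4 - ⅑*34)² = (4 - 34/9)² = (2/9)² = 4/81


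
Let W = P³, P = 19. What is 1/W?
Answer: 1/6859 ≈ 0.00014579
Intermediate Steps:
W = 6859 (W = 19³ = 6859)
1/W = 1/6859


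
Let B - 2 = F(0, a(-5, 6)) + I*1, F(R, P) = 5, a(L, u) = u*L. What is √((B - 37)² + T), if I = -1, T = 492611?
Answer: 2*√123393 ≈ 702.55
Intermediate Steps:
a(L, u) = L*u
B = 6 (B = 2 + (5 - 1*1) = 2 + (5 - 1) = 2 + 4 = 6)
√((B - 37)² + T) = √((6 - 37)² + 492611) = √((-31)² + 492611) = √(961 + 492611) = √493572 = 2*√123393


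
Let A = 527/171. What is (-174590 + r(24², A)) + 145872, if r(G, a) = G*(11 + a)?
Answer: -391530/19 ≈ -20607.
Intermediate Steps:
A = 527/171 (A = 527*(1/171) = 527/171 ≈ 3.0819)
(-174590 + r(24², A)) + 145872 = (-174590 + 24²*(11 + 527/171)) + 145872 = (-174590 + 576*(2408/171)) + 145872 = (-174590 + 154112/19) + 145872 = -3163098/19 + 145872 = -391530/19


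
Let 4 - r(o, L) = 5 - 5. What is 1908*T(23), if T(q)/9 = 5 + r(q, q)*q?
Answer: 1665684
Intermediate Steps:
r(o, L) = 4 (r(o, L) = 4 - (5 - 5) = 4 - 1*0 = 4 + 0 = 4)
T(q) = 45 + 36*q (T(q) = 9*(5 + 4*q) = 45 + 36*q)
1908*T(23) = 1908*(45 + 36*23) = 1908*(45 + 828) = 1908*873 = 1665684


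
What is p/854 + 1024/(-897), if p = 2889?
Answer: 1716937/766038 ≈ 2.2413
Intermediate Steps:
p/854 + 1024/(-897) = 2889/854 + 1024/(-897) = 2889*(1/854) + 1024*(-1/897) = 2889/854 - 1024/897 = 1716937/766038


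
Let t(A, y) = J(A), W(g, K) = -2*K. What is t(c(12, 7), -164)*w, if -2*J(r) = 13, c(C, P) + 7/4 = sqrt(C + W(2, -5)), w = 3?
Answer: -39/2 ≈ -19.500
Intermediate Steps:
c(C, P) = -7/4 + sqrt(10 + C) (c(C, P) = -7/4 + sqrt(C - 2*(-5)) = -7/4 + sqrt(C + 10) = -7/4 + sqrt(10 + C))
J(r) = -13/2 (J(r) = -1/2*13 = -13/2)
t(A, y) = -13/2
t(c(12, 7), -164)*w = -13/2*3 = -39/2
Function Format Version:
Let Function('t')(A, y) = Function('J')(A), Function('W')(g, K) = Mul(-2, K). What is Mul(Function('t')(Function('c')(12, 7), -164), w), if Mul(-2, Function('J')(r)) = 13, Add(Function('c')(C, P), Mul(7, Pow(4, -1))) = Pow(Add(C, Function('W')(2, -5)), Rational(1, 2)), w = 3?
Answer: Rational(-39, 2) ≈ -19.500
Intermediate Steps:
Function('c')(C, P) = Add(Rational(-7, 4), Pow(Add(10, C), Rational(1, 2))) (Function('c')(C, P) = Add(Rational(-7, 4), Pow(Add(C, Mul(-2, -5)), Rational(1, 2))) = Add(Rational(-7, 4), Pow(Add(C, 10), Rational(1, 2))) = Add(Rational(-7, 4), Pow(Add(10, C), Rational(1, 2))))
Function('J')(r) = Rational(-13, 2) (Function('J')(r) = Mul(Rational(-1, 2), 13) = Rational(-13, 2))
Function('t')(A, y) = Rational(-13, 2)
Mul(Function('t')(Function('c')(12, 7), -164), w) = Mul(Rational(-13, 2), 3) = Rational(-39, 2)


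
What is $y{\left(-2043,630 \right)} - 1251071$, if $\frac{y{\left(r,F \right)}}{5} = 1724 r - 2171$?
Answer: $-18872586$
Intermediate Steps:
$y{\left(r,F \right)} = -10855 + 8620 r$ ($y{\left(r,F \right)} = 5 \left(1724 r - 2171\right) = 5 \left(-2171 + 1724 r\right) = -10855 + 8620 r$)
$y{\left(-2043,630 \right)} - 1251071 = \left(-10855 + 8620 \left(-2043\right)\right) - 1251071 = \left(-10855 - 17610660\right) - 1251071 = -17621515 - 1251071 = -18872586$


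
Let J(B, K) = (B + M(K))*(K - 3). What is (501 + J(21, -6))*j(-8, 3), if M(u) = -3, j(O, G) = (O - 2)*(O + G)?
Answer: 16950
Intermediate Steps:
j(O, G) = (-2 + O)*(G + O)
J(B, K) = (-3 + B)*(-3 + K) (J(B, K) = (B - 3)*(K - 3) = (-3 + B)*(-3 + K))
(501 + J(21, -6))*j(-8, 3) = (501 + (9 - 3*21 - 3*(-6) + 21*(-6)))*((-8)**2 - 2*3 - 2*(-8) + 3*(-8)) = (501 + (9 - 63 + 18 - 126))*(64 - 6 + 16 - 24) = (501 - 162)*50 = 339*50 = 16950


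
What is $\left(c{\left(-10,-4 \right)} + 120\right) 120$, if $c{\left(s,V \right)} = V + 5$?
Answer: $14520$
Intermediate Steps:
$c{\left(s,V \right)} = 5 + V$
$\left(c{\left(-10,-4 \right)} + 120\right) 120 = \left(\left(5 - 4\right) + 120\right) 120 = \left(1 + 120\right) 120 = 121 \cdot 120 = 14520$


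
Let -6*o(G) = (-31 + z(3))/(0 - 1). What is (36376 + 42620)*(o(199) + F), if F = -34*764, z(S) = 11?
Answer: -2052263416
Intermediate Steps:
F = -25976
o(G) = -10/3 (o(G) = -(-31 + 11)/(6*(0 - 1)) = -(-10)/(3*(-1)) = -(-10)*(-1)/3 = -⅙*20 = -10/3)
(36376 + 42620)*(o(199) + F) = (36376 + 42620)*(-10/3 - 25976) = 78996*(-77938/3) = -2052263416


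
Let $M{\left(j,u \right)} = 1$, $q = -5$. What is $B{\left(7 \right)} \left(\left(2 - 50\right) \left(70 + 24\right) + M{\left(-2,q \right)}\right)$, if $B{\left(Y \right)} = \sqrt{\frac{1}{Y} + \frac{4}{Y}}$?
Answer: $- \frac{4511 \sqrt{35}}{7} \approx -3812.5$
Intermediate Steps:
$B{\left(Y \right)} = \sqrt{5} \sqrt{\frac{1}{Y}}$ ($B{\left(Y \right)} = \sqrt{\frac{5}{Y}} = \sqrt{5} \sqrt{\frac{1}{Y}}$)
$B{\left(7 \right)} \left(\left(2 - 50\right) \left(70 + 24\right) + M{\left(-2,q \right)}\right) = \sqrt{5} \sqrt{\frac{1}{7}} \left(\left(2 - 50\right) \left(70 + 24\right) + 1\right) = \frac{\sqrt{5}}{\sqrt{7}} \left(\left(-48\right) 94 + 1\right) = \sqrt{5} \frac{\sqrt{7}}{7} \left(-4512 + 1\right) = \frac{\sqrt{35}}{7} \left(-4511\right) = - \frac{4511 \sqrt{35}}{7}$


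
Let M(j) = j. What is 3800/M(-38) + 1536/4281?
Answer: -142188/1427 ≈ -99.641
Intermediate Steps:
3800/M(-38) + 1536/4281 = 3800/(-38) + 1536/4281 = 3800*(-1/38) + 1536*(1/4281) = -100 + 512/1427 = -142188/1427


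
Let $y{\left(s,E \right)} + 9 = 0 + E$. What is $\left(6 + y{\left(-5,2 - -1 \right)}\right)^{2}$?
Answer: $0$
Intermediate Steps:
$y{\left(s,E \right)} = -9 + E$ ($y{\left(s,E \right)} = -9 + \left(0 + E\right) = -9 + E$)
$\left(6 + y{\left(-5,2 - -1 \right)}\right)^{2} = \left(6 + \left(-9 + \left(2 - -1\right)\right)\right)^{2} = \left(6 + \left(-9 + \left(2 + 1\right)\right)\right)^{2} = \left(6 + \left(-9 + 3\right)\right)^{2} = \left(6 - 6\right)^{2} = 0^{2} = 0$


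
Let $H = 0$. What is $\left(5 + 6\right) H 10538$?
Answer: $0$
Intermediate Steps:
$\left(5 + 6\right) H 10538 = \left(5 + 6\right) 0 \cdot 10538 = 11 \cdot 0 \cdot 10538 = 0 \cdot 10538 = 0$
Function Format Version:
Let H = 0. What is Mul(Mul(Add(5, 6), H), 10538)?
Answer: 0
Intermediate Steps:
Mul(Mul(Add(5, 6), H), 10538) = Mul(Mul(Add(5, 6), 0), 10538) = Mul(Mul(11, 0), 10538) = Mul(0, 10538) = 0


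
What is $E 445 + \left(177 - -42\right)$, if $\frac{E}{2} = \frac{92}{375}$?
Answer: $\frac{32801}{75} \approx 437.35$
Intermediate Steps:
$E = \frac{184}{375}$ ($E = 2 \cdot \frac{92}{375} = \frac{184}{375} \approx 0.49067$)
$E 445 + \left(177 - -42\right) = \frac{184}{375} \cdot 445 + \left(177 - -42\right) = \frac{16376}{75} + \left(177 + 42\right) = \frac{16376}{75} + 219 = \frac{32801}{75}$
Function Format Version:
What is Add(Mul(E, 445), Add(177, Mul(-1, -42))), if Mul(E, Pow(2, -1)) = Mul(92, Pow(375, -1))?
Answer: Rational(32801, 75) ≈ 437.35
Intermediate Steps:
E = Rational(184, 375) (E = Mul(2, Mul(92, Pow(375, -1))) = Mul(2, Mul(92, Rational(1, 375))) = Mul(2, Rational(92, 375)) = Rational(184, 375) ≈ 0.49067)
Add(Mul(E, 445), Add(177, Mul(-1, -42))) = Add(Mul(Rational(184, 375), 445), Add(177, Mul(-1, -42))) = Add(Rational(16376, 75), Add(177, 42)) = Add(Rational(16376, 75), 219) = Rational(32801, 75)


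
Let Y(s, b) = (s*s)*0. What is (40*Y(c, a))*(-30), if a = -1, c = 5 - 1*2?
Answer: 0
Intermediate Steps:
c = 3 (c = 5 - 2 = 3)
Y(s, b) = 0 (Y(s, b) = s²*0 = 0)
(40*Y(c, a))*(-30) = (40*0)*(-30) = 0*(-30) = 0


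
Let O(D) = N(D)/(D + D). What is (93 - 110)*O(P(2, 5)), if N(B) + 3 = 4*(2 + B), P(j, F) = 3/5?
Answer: -629/6 ≈ -104.83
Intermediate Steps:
P(j, F) = 3/5 (P(j, F) = 3*(1/5) = 3/5)
N(B) = 5 + 4*B (N(B) = -3 + 4*(2 + B) = -3 + (8 + 4*B) = 5 + 4*B)
O(D) = (5 + 4*D)/(2*D) (O(D) = (5 + 4*D)/(D + D) = (5 + 4*D)/((2*D)) = (5 + 4*D)*(1/(2*D)) = (5 + 4*D)/(2*D))
(93 - 110)*O(P(2, 5)) = (93 - 110)*(2 + 5/(2*(3/5))) = -17*(2 + (5/2)*(5/3)) = -17*(2 + 25/6) = -17*37/6 = -629/6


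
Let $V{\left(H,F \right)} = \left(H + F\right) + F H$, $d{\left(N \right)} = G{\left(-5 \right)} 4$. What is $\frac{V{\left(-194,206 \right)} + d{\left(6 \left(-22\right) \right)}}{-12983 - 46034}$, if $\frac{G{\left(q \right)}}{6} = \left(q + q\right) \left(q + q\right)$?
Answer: $\frac{37552}{59017} \approx 0.63629$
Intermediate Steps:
$G{\left(q \right)} = 24 q^{2}$ ($G{\left(q \right)} = 6 \left(q + q\right) \left(q + q\right) = 6 \cdot 2 q 2 q = 6 \cdot 4 q^{2} = 24 q^{2}$)
$d{\left(N \right)} = 2400$ ($d{\left(N \right)} = 24 \left(-5\right)^{2} \cdot 4 = 24 \cdot 25 \cdot 4 = 600 \cdot 4 = 2400$)
$V{\left(H,F \right)} = F + H + F H$ ($V{\left(H,F \right)} = \left(F + H\right) + F H = F + H + F H$)
$\frac{V{\left(-194,206 \right)} + d{\left(6 \left(-22\right) \right)}}{-12983 - 46034} = \frac{\left(206 - 194 + 206 \left(-194\right)\right) + 2400}{-12983 - 46034} = \frac{\left(206 - 194 - 39964\right) + 2400}{-59017} = \left(-39952 + 2400\right) \left(- \frac{1}{59017}\right) = \left(-37552\right) \left(- \frac{1}{59017}\right) = \frac{37552}{59017}$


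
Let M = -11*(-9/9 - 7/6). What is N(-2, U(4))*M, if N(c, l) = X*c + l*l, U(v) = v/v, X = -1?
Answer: 143/2 ≈ 71.500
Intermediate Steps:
U(v) = 1
N(c, l) = l² - c (N(c, l) = -c + l*l = -c + l² = l² - c)
M = 143/6 (M = -11*(-9*⅑ - 7*⅙) = -11*(-1 - 7/6) = -11*(-13/6) = 143/6 ≈ 23.833)
N(-2, U(4))*M = (1² - 1*(-2))*(143/6) = (1 + 2)*(143/6) = 3*(143/6) = 143/2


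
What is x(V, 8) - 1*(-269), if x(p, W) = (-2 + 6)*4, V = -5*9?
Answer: 285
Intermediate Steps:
V = -45
x(p, W) = 16 (x(p, W) = 4*4 = 16)
x(V, 8) - 1*(-269) = 16 - 1*(-269) = 16 + 269 = 285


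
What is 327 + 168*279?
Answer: 47199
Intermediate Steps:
327 + 168*279 = 327 + 46872 = 47199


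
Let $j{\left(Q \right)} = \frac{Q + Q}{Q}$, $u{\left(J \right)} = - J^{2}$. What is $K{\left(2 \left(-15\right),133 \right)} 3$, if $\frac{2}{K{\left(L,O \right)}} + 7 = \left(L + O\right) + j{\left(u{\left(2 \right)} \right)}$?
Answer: $\frac{3}{49} \approx 0.061224$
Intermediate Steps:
$j{\left(Q \right)} = 2$ ($j{\left(Q \right)} = \frac{2 Q}{Q} = 2$)
$K{\left(L,O \right)} = \frac{2}{-5 + L + O}$ ($K{\left(L,O \right)} = \frac{2}{-7 + \left(\left(L + O\right) + 2\right)} = \frac{2}{-7 + \left(2 + L + O\right)} = \frac{2}{-5 + L + O}$)
$K{\left(2 \left(-15\right),133 \right)} 3 = \frac{2}{-5 + 2 \left(-15\right) + 133} \cdot 3 = \frac{2}{-5 - 30 + 133} \cdot 3 = \frac{2}{98} \cdot 3 = 2 \cdot \frac{1}{98} \cdot 3 = \frac{1}{49} \cdot 3 = \frac{3}{49}$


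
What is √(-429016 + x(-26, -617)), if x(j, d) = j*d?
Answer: 3*I*√45886 ≈ 642.63*I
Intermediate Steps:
x(j, d) = d*j
√(-429016 + x(-26, -617)) = √(-429016 - 617*(-26)) = √(-429016 + 16042) = √(-412974) = 3*I*√45886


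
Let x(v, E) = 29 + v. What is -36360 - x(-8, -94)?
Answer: -36381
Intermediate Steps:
-36360 - x(-8, -94) = -36360 - (29 - 8) = -36360 - 1*21 = -36360 - 21 = -36381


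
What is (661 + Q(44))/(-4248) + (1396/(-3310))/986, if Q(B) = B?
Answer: -192234209/1155335640 ≈ -0.16639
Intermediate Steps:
(661 + Q(44))/(-4248) + (1396/(-3310))/986 = (661 + 44)/(-4248) + (1396/(-3310))/986 = 705*(-1/4248) + (1396*(-1/3310))*(1/986) = -235/1416 - 698/1655*1/986 = -235/1416 - 349/815915 = -192234209/1155335640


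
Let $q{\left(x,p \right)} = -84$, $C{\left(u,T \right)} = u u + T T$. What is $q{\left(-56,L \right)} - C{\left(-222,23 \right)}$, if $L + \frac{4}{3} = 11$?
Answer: $-49897$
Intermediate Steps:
$L = \frac{29}{3}$ ($L = - \frac{4}{3} + 11 = \frac{29}{3} \approx 9.6667$)
$C{\left(u,T \right)} = T^{2} + u^{2}$ ($C{\left(u,T \right)} = u^{2} + T^{2} = T^{2} + u^{2}$)
$q{\left(-56,L \right)} - C{\left(-222,23 \right)} = -84 - \left(23^{2} + \left(-222\right)^{2}\right) = -84 - \left(529 + 49284\right) = -84 - 49813 = -49897$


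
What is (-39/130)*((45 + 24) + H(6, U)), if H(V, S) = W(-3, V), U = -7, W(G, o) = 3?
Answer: -108/5 ≈ -21.600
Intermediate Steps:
H(V, S) = 3
(-39/130)*((45 + 24) + H(6, U)) = (-39/130)*((45 + 24) + 3) = (-39*1/130)*(69 + 3) = -3/10*72 = -108/5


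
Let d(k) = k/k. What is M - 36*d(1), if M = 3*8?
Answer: -12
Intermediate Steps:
M = 24
d(k) = 1
M - 36*d(1) = 24 - 36*1 = 24 - 36 = -12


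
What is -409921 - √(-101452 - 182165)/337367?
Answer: -409921 - 3*I*√31513/337367 ≈ -4.0992e+5 - 0.0015786*I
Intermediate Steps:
-409921 - √(-101452 - 182165)/337367 = -409921 - √(-283617)/337367 = -409921 - 3*I*√31513/337367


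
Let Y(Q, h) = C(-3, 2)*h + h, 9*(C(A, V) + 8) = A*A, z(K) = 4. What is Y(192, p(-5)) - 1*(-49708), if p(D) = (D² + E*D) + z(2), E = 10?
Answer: 49834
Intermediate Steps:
C(A, V) = -8 + A²/9 (C(A, V) = -8 + (A*A)/9 = -8 + A²/9)
p(D) = 4 + D² + 10*D (p(D) = (D² + 10*D) + 4 = 4 + D² + 10*D)
Y(Q, h) = -6*h (Y(Q, h) = (-8 + (⅑)*(-3)²)*h + h = (-8 + (⅑)*9)*h + h = (-8 + 1)*h + h = -7*h + h = -6*h)
Y(192, p(-5)) - 1*(-49708) = -6*(4 + (-5)² + 10*(-5)) - 1*(-49708) = -6*(4 + 25 - 50) + 49708 = -6*(-21) + 49708 = 126 + 49708 = 49834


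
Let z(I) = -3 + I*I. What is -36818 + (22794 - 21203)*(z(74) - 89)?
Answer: 8529126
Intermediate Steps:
z(I) = -3 + I²
-36818 + (22794 - 21203)*(z(74) - 89) = -36818 + (22794 - 21203)*((-3 + 74²) - 89) = -36818 + 1591*((-3 + 5476) - 89) = -36818 + 1591*(5473 - 89) = -36818 + 1591*5384 = -36818 + 8565944 = 8529126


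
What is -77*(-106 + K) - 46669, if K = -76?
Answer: -32655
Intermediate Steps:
-77*(-106 + K) - 46669 = -77*(-106 - 76) - 46669 = -77*(-182) - 46669 = 14014 - 46669 = -32655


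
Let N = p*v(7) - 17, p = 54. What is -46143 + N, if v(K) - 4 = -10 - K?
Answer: -46862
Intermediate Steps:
v(K) = -6 - K (v(K) = 4 + (-10 - K) = -6 - K)
N = -719 (N = 54*(-6 - 1*7) - 17 = 54*(-6 - 7) - 17 = 54*(-13) - 17 = -702 - 17 = -719)
-46143 + N = -46143 - 719 = -46862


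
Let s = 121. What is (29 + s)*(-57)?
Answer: -8550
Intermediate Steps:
(29 + s)*(-57) = (29 + 121)*(-57) = 150*(-57) = -8550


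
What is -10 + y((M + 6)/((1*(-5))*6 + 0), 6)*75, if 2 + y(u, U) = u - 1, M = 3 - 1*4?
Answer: -495/2 ≈ -247.50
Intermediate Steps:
M = -1 (M = 3 - 4 = -1)
y(u, U) = -3 + u (y(u, U) = -2 + (u - 1) = -2 + (-1 + u) = -3 + u)
-10 + y((M + 6)/((1*(-5))*6 + 0), 6)*75 = -10 + (-3 + (-1 + 6)/((1*(-5))*6 + 0))*75 = -10 + (-3 + 5/(-5*6 + 0))*75 = -10 + (-3 + 5/(-30 + 0))*75 = -10 + (-3 + 5/(-30))*75 = -10 + (-3 + 5*(-1/30))*75 = -10 + (-3 - 1/6)*75 = -10 - 19/6*75 = -10 - 475/2 = -495/2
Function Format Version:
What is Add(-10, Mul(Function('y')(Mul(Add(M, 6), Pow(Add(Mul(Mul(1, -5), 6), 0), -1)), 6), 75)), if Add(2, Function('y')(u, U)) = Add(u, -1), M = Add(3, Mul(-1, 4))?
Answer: Rational(-495, 2) ≈ -247.50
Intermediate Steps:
M = -1 (M = Add(3, -4) = -1)
Function('y')(u, U) = Add(-3, u) (Function('y')(u, U) = Add(-2, Add(u, -1)) = Add(-2, Add(-1, u)) = Add(-3, u))
Add(-10, Mul(Function('y')(Mul(Add(M, 6), Pow(Add(Mul(Mul(1, -5), 6), 0), -1)), 6), 75)) = Add(-10, Mul(Add(-3, Mul(Add(-1, 6), Pow(Add(Mul(Mul(1, -5), 6), 0), -1))), 75)) = Add(-10, Mul(Add(-3, Mul(5, Pow(Add(Mul(-5, 6), 0), -1))), 75)) = Add(-10, Mul(Add(-3, Mul(5, Pow(Add(-30, 0), -1))), 75)) = Add(-10, Mul(Add(-3, Mul(5, Pow(-30, -1))), 75)) = Add(-10, Mul(Add(-3, Mul(5, Rational(-1, 30))), 75)) = Add(-10, Mul(Add(-3, Rational(-1, 6)), 75)) = Add(-10, Mul(Rational(-19, 6), 75)) = Add(-10, Rational(-475, 2)) = Rational(-495, 2)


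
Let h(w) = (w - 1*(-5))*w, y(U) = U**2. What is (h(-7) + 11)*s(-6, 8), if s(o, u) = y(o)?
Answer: 900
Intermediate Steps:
s(o, u) = o**2
h(w) = w*(5 + w) (h(w) = (w + 5)*w = (5 + w)*w = w*(5 + w))
(h(-7) + 11)*s(-6, 8) = (-7*(5 - 7) + 11)*(-6)**2 = (-7*(-2) + 11)*36 = (14 + 11)*36 = 25*36 = 900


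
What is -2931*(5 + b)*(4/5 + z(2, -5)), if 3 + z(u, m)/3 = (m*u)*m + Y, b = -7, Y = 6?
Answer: 4683738/5 ≈ 9.3675e+5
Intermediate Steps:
z(u, m) = 9 + 3*u*m**2 (z(u, m) = -9 + 3*((m*u)*m + 6) = -9 + 3*(u*m**2 + 6) = -9 + 3*(6 + u*m**2) = -9 + (18 + 3*u*m**2) = 9 + 3*u*m**2)
-2931*(5 + b)*(4/5 + z(2, -5)) = -2931*(5 - 7)*(4/5 + (9 + 3*2*(-5)**2)) = -(-5862)*(4*(1/5) + (9 + 3*2*25)) = -(-5862)*(4/5 + (9 + 150)) = -(-5862)*(4/5 + 159) = -(-5862)*799/5 = -2931*(-1598/5) = 4683738/5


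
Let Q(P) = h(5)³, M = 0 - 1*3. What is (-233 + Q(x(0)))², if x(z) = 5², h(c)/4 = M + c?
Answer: 77841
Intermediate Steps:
M = -3 (M = 0 - 3 = -3)
h(c) = -12 + 4*c (h(c) = 4*(-3 + c) = -12 + 4*c)
x(z) = 25
Q(P) = 512 (Q(P) = (-12 + 4*5)³ = (-12 + 20)³ = 8³ = 512)
(-233 + Q(x(0)))² = (-233 + 512)² = 279² = 77841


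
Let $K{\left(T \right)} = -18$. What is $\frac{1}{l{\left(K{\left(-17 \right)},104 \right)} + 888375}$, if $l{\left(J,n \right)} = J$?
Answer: $\frac{1}{888357} \approx 1.1257 \cdot 10^{-6}$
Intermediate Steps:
$\frac{1}{l{\left(K{\left(-17 \right)},104 \right)} + 888375} = \frac{1}{-18 + 888375} = \frac{1}{888357}$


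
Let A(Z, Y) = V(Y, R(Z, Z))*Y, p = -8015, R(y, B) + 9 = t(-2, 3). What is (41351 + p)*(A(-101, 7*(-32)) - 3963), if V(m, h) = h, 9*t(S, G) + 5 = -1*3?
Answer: -58267624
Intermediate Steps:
t(S, G) = -8/9 (t(S, G) = -5/9 + (-1*3)/9 = -5/9 + (⅑)*(-3) = -5/9 - ⅓ = -8/9)
R(y, B) = -89/9 (R(y, B) = -9 - 8/9 = -89/9)
A(Z, Y) = -89*Y/9
(41351 + p)*(A(-101, 7*(-32)) - 3963) = (41351 - 8015)*(-623*(-32)/9 - 3963) = 33336*(-89/9*(-224) - 3963) = 33336*(19936/9 - 3963) = 33336*(-15731/9) = -58267624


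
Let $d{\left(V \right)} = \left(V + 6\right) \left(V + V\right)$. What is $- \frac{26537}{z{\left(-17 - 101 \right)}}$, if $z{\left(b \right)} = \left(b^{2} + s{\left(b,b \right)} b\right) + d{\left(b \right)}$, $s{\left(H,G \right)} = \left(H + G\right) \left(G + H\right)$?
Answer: $\frac{26537}{6531772} \approx 0.0040628$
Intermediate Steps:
$s{\left(H,G \right)} = \left(G + H\right)^{2}$ ($s{\left(H,G \right)} = \left(G + H\right) \left(G + H\right) = \left(G + H\right)^{2}$)
$d{\left(V \right)} = 2 V \left(6 + V\right)$ ($d{\left(V \right)} = \left(6 + V\right) 2 V = 2 V \left(6 + V\right)$)
$z{\left(b \right)} = b^{2} + 4 b^{3} + 2 b \left(6 + b\right)$ ($z{\left(b \right)} = \left(b^{2} + \left(b + b\right)^{2} b\right) + 2 b \left(6 + b\right) = \left(b^{2} + \left(2 b\right)^{2} b\right) + 2 b \left(6 + b\right) = \left(b^{2} + 4 b^{2} b\right) + 2 b \left(6 + b\right) = \left(b^{2} + 4 b^{3}\right) + 2 b \left(6 + b\right) = b^{2} + 4 b^{3} + 2 b \left(6 + b\right)$)
$- \frac{26537}{z{\left(-17 - 101 \right)}} = - \frac{26537}{\left(-17 - 101\right) \left(12 + 3 \left(-17 - 101\right) + 4 \left(-17 - 101\right)^{2}\right)} = - \frac{26537}{\left(-118\right) \left(12 + 3 \left(-118\right) + 4 \left(-118\right)^{2}\right)} = - \frac{26537}{\left(-118\right) \left(12 - 354 + 4 \cdot 13924\right)} = - \frac{26537}{\left(-118\right) \left(12 - 354 + 55696\right)} = - \frac{26537}{\left(-118\right) 55354} = - \frac{26537}{-6531772} = \left(-26537\right) \left(- \frac{1}{6531772}\right) = \frac{26537}{6531772}$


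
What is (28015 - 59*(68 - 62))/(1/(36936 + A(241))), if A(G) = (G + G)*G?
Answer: 4234843778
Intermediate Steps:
A(G) = 2*G² (A(G) = (2*G)*G = 2*G²)
(28015 - 59*(68 - 62))/(1/(36936 + A(241))) = (28015 - 59*(68 - 62))/(1/(36936 + 2*241²)) = (28015 - 59*6)/(1/(36936 + 2*58081)) = (28015 - 354)/(1/(36936 + 116162)) = 27661/(1/153098) = 27661*153098 = 4234843778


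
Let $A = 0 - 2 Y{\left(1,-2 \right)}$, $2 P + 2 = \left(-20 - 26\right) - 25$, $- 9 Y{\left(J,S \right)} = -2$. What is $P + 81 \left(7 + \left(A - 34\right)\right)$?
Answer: $- \frac{4519}{2} \approx -2259.5$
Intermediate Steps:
$Y{\left(J,S \right)} = \frac{2}{9}$ ($Y{\left(J,S \right)} = \left(- \frac{1}{9}\right) \left(-2\right) = \frac{2}{9}$)
$P = - \frac{73}{2}$ ($P = -1 + \frac{\left(-20 - 26\right) - 25}{2} = -1 + \frac{-46 - 25}{2} = -1 + \frac{1}{2} \left(-71\right) = -1 - \frac{71}{2} = - \frac{73}{2} \approx -36.5$)
$A = - \frac{4}{9}$ ($A = 0 - \frac{4}{9} = - \frac{4}{9} \approx -0.44444$)
$P + 81 \left(7 + \left(A - 34\right)\right) = - \frac{73}{2} + 81 \left(7 - \frac{310}{9}\right) = - \frac{73}{2} + 81 \left(- \frac{247}{9}\right) = - \frac{73}{2} - 2223 = - \frac{4519}{2}$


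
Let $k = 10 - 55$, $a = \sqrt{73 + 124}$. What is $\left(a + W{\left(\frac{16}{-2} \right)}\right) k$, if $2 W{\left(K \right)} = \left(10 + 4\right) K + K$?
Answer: $2700 - 45 \sqrt{197} \approx 2068.4$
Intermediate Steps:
$W{\left(K \right)} = \frac{15 K}{2}$ ($W{\left(K \right)} = \frac{\left(10 + 4\right) K + K}{2} = \frac{14 K + K}{2} = \frac{15 K}{2}$)
$a = \sqrt{197} \approx 14.036$
$k = -45$ ($k = 10 - 55 = -45$)
$\left(a + W{\left(\frac{16}{-2} \right)}\right) k = \left(\sqrt{197} + \frac{15 \frac{16}{-2}}{2}\right) \left(-45\right) = \left(\sqrt{197} + \frac{15 \cdot 16 \left(- \frac{1}{2}\right)}{2}\right) \left(-45\right) = \left(\sqrt{197} + \frac{15}{2} \left(-8\right)\right) \left(-45\right) = \left(\sqrt{197} - 60\right) \left(-45\right) = \left(-60 + \sqrt{197}\right) \left(-45\right) = 2700 - 45 \sqrt{197}$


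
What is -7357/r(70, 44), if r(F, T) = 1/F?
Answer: -514990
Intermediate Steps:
-7357/r(70, 44) = -7357/(1/70) = -7357/1/70 = -7357*70 = -514990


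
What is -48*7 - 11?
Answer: -347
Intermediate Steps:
-48*7 - 11 = -12*28 - 11 = -336 - 11 = -347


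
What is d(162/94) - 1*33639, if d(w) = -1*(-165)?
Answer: -33474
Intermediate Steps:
d(w) = 165
d(162/94) - 1*33639 = 165 - 1*33639 = 165 - 33639 = -33474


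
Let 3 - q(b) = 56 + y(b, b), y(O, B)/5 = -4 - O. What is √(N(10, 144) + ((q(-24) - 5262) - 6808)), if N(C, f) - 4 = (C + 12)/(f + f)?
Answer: 5*I*√70381/12 ≈ 110.54*I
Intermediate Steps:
y(O, B) = -20 - 5*O (y(O, B) = 5*(-4 - O) = -20 - 5*O)
q(b) = -33 + 5*b (q(b) = 3 - (56 + (-20 - 5*b)) = 3 - (36 - 5*b) = 3 + (-36 + 5*b) = -33 + 5*b)
N(C, f) = 4 + (12 + C)/(2*f) (N(C, f) = 4 + (C + 12)/(f + f) = 4 + (12 + C)/((2*f)) = 4 + (12 + C)*(1/(2*f)) = 4 + (12 + C)/(2*f))
√(N(10, 144) + ((q(-24) - 5262) - 6808)) = √((½)*(12 + 10 + 8*144)/144 + (((-33 + 5*(-24)) - 5262) - 6808)) = √((½)*(1/144)*(12 + 10 + 1152) + (((-33 - 120) - 5262) - 6808)) = √((½)*(1/144)*1174 + ((-153 - 5262) - 6808)) = √(587/144 + (-5415 - 6808)) = √(587/144 - 12223) = √(-1759525/144) = 5*I*√70381/12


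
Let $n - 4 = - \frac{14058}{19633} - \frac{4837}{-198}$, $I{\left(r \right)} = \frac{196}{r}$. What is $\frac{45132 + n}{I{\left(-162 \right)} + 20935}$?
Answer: $\frac{1579957998849}{732389706862} \approx 2.1573$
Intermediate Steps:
$n = \frac{107730673}{3887334}$ ($n = 4 - \left(- \frac{4837}{198} + \frac{14058}{19633}\right) = 4 - - \frac{92181337}{3887334} = 4 + \left(- \frac{14058}{19633} + \frac{4837}{198}\right) = 4 + \frac{92181337}{3887334} = \frac{107730673}{3887334} \approx 27.713$)
$\frac{45132 + n}{I{\left(-162 \right)} + 20935} = \frac{45132 + \frac{107730673}{3887334}}{\frac{196}{-162} + 20935} = \frac{175550888761}{3887334 \left(196 \left(- \frac{1}{162}\right) + 20935\right)} = \frac{175550888761}{3887334 \left(- \frac{98}{81} + 20935\right)} = \frac{175550888761}{3887334 \cdot \frac{1695637}{81}} = \frac{175550888761}{3887334} \cdot \frac{81}{1695637} = \frac{1579957998849}{732389706862}$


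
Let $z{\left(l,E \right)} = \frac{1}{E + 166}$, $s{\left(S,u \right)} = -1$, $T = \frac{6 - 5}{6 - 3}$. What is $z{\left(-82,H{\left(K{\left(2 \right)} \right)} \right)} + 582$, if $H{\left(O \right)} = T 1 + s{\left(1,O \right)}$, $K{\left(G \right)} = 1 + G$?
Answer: $\frac{288675}{496} \approx 582.01$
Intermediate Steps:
$T = \frac{1}{3}$ ($T = 1 \cdot \frac{1}{3} = \frac{1}{3} \approx 0.33333$)
$H{\left(O \right)} = - \frac{2}{3}$ ($H{\left(O \right)} = \frac{1}{3} \cdot 1 - 1 = \frac{1}{3} - 1 = - \frac{2}{3}$)
$z{\left(l,E \right)} = \frac{1}{166 + E}$
$z{\left(-82,H{\left(K{\left(2 \right)} \right)} \right)} + 582 = \frac{1}{166 - \frac{2}{3}} + 582 = \frac{1}{\frac{496}{3}} + 582 = \frac{3}{496} + 582 = \frac{288675}{496}$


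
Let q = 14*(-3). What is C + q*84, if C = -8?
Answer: -3536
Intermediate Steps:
q = -42
C + q*84 = -8 - 42*84 = -8 - 3528 = -3536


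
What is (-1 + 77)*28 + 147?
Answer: 2275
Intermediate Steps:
(-1 + 77)*28 + 147 = 76*28 + 147 = 2128 + 147 = 2275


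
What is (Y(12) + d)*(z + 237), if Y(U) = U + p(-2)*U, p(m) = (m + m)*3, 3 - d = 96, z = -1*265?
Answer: 6300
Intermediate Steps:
z = -265
d = -93 (d = 3 - 1*96 = 3 - 96 = -93)
p(m) = 6*m (p(m) = (2*m)*3 = 6*m)
Y(U) = -11*U (Y(U) = U + (6*(-2))*U = U - 12*U = -11*U)
(Y(12) + d)*(z + 237) = (-11*12 - 93)*(-265 + 237) = (-132 - 93)*(-28) = -225*(-28) = 6300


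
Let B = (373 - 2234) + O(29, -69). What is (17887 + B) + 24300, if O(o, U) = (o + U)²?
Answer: 41926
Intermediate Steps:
O(o, U) = (U + o)²
B = -261 (B = (373 - 2234) + (-69 + 29)² = -1861 + (-40)² = -1861 + 1600 = -261)
(17887 + B) + 24300 = (17887 - 261) + 24300 = 17626 + 24300 = 41926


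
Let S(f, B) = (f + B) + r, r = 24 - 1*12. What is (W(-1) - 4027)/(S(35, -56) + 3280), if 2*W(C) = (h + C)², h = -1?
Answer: -4025/3271 ≈ -1.2305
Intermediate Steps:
r = 12 (r = 24 - 12 = 12)
S(f, B) = 12 + B + f (S(f, B) = (f + B) + 12 = (B + f) + 12 = 12 + B + f)
W(C) = (-1 + C)²/2
(W(-1) - 4027)/(S(35, -56) + 3280) = ((-1 - 1)²/2 - 4027)/((12 - 56 + 35) + 3280) = ((½)*(-2)² - 4027)/(-9 + 3280) = ((½)*4 - 4027)/3271 = (2 - 4027)*(1/3271) = -4025*1/3271 = -4025/3271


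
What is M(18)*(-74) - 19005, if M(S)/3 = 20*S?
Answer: -98925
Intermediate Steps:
M(S) = 60*S (M(S) = 3*(20*S) = 60*S)
M(18)*(-74) - 19005 = (60*18)*(-74) - 19005 = 1080*(-74) - 19005 = -79920 - 19005 = -98925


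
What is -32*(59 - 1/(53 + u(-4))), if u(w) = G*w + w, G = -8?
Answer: -152896/81 ≈ -1887.6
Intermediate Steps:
u(w) = -7*w (u(w) = -8*w + w = -7*w)
-32*(59 - 1/(53 + u(-4))) = -32*(59 - 1/(53 - 7*(-4))) = -32*(59 - 1/(53 + 28)) = -32*(59 - 1/81) = -32*4778/81 = -152896/81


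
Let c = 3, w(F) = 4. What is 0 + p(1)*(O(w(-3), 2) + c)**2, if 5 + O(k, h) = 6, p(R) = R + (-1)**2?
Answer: 32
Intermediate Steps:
p(R) = 1 + R (p(R) = R + 1 = 1 + R)
O(k, h) = 1 (O(k, h) = -5 + 6 = 1)
0 + p(1)*(O(w(-3), 2) + c)**2 = 0 + (1 + 1)*(1 + 3)**2 = 0 + 2*4**2 = 0 + 2*16 = 0 + 32 = 32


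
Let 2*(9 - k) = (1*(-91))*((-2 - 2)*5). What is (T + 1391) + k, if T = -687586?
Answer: -687096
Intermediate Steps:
k = -901 (k = 9 - 1*(-91)*(-2 - 2)*5/2 = 9 - (-91)*(-4*5)/2 = 9 - (-91)*(-20)/2 = 9 - ½*1820 = 9 - 910 = -901)
(T + 1391) + k = (-687586 + 1391) - 901 = -686195 - 901 = -687096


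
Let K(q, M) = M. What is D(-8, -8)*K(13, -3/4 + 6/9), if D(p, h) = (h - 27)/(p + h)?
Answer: -35/192 ≈ -0.18229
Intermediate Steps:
D(p, h) = (-27 + h)/(h + p)
D(-8, -8)*K(13, -3/4 + 6/9) = ((-27 - 8)/(-8 - 8))*(-3/4 + 6/9) = (-35/(-16))*(-3*1/4 + 6*(1/9)) = (-1/16*(-35))*(-3/4 + 2/3) = (35/16)*(-1/12) = -35/192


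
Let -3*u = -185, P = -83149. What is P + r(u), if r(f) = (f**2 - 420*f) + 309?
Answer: -944435/9 ≈ -1.0494e+5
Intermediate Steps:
u = 185/3 (u = -1/3*(-185) = 185/3 ≈ 61.667)
r(f) = 309 + f**2 - 420*f
P + r(u) = -83149 + (309 + (185/3)**2 - 420*185/3) = -83149 + (309 + 34225/9 - 25900) = -83149 - 196094/9 = -944435/9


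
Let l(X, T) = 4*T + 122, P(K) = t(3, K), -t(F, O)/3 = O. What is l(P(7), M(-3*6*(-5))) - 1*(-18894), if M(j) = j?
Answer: 19376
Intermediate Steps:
t(F, O) = -3*O
P(K) = -3*K
l(X, T) = 122 + 4*T
l(P(7), M(-3*6*(-5))) - 1*(-18894) = (122 + 4*(-3*6*(-5))) - 1*(-18894) = (122 + 4*(-18*(-5))) + 18894 = (122 + 4*90) + 18894 = (122 + 360) + 18894 = 482 + 18894 = 19376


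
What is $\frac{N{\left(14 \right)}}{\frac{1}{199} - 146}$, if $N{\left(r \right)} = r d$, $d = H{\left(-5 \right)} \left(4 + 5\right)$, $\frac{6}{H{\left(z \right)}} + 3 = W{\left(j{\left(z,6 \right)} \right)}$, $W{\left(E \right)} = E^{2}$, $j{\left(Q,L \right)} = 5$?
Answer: $- \frac{75222}{319583} \approx -0.23538$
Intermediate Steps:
$H{\left(z \right)} = \frac{3}{11}$ ($H{\left(z \right)} = \frac{6}{-3 + 5^{2}} = \frac{6}{-3 + 25} = \frac{6}{22} = 6 \cdot \frac{1}{22} = \frac{3}{11}$)
$d = \frac{27}{11}$ ($d = \frac{3 \left(4 + 5\right)}{11} = \frac{3}{11} \cdot 9 = \frac{27}{11} \approx 2.4545$)
$N{\left(r \right)} = \frac{27 r}{11}$ ($N{\left(r \right)} = r \frac{27}{11} = \frac{27 r}{11}$)
$\frac{N{\left(14 \right)}}{\frac{1}{199} - 146} = \frac{\frac{27}{11} \cdot 14}{\frac{1}{199} - 146} = \frac{378}{11 \left(\frac{1}{199} - 146\right)} = \frac{378}{11 \left(- \frac{29053}{199}\right)} = \frac{378}{11} \left(- \frac{199}{29053}\right) = - \frac{75222}{319583}$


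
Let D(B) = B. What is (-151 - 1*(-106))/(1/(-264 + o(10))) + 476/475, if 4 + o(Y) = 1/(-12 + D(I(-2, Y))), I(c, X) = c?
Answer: 80227039/6650 ≈ 12064.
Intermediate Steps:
o(Y) = -57/14 (o(Y) = -4 + 1/(-12 - 2) = -4 + 1/(-14) = -4 - 1/14 = -57/14)
(-151 - 1*(-106))/(1/(-264 + o(10))) + 476/475 = (-151 - 1*(-106))/(1/(-264 - 57/14)) + 476/475 = (-151 + 106)/(1/(-3753/14)) + 476*(1/475) = -45/(-14/3753) + 476/475 = -45*(-3753/14) + 476/475 = 168885/14 + 476/475 = 80227039/6650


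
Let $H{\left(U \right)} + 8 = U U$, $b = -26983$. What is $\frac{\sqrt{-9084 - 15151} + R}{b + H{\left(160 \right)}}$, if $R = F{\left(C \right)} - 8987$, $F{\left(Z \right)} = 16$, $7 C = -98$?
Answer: $\frac{8971}{1391} - \frac{i \sqrt{24235}}{1391} \approx 6.4493 - 0.11192 i$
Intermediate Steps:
$C = -14$ ($C = \frac{1}{7} \left(-98\right) = -14$)
$H{\left(U \right)} = -8 + U^{2}$ ($H{\left(U \right)} = -8 + U U = -8 + U^{2}$)
$R = -8971$ ($R = 16 - 8987 = -8971$)
$\frac{\sqrt{-9084 - 15151} + R}{b + H{\left(160 \right)}} = \frac{\sqrt{-9084 - 15151} - 8971}{-26983 - \left(8 - 160^{2}\right)} = \frac{\sqrt{-24235} - 8971}{-26983 + \left(-8 + 25600\right)} = \frac{i \sqrt{24235} - 8971}{-26983 + 25592} = \frac{-8971 + i \sqrt{24235}}{-1391} = \left(-8971 + i \sqrt{24235}\right) \left(- \frac{1}{1391}\right) = \frac{8971}{1391} - \frac{i \sqrt{24235}}{1391}$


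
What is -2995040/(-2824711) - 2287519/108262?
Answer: -323017424291/16095203278 ≈ -20.069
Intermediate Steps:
-2995040/(-2824711) - 2287519/108262 = -2995040*(-1/2824711) - 2287519*1/108262 = 2995040/2824711 - 2287519/108262 = -323017424291/16095203278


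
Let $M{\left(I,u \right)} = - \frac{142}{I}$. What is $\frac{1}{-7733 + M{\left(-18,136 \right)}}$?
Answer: $- \frac{9}{69526} \approx -0.00012945$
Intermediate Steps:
$\frac{1}{-7733 + M{\left(-18,136 \right)}} = \frac{1}{-7733 - \frac{142}{-18}} = \frac{1}{-7733 - - \frac{71}{9}} = \frac{1}{-7733 + \frac{71}{9}} = \frac{1}{- \frac{69526}{9}} = - \frac{9}{69526}$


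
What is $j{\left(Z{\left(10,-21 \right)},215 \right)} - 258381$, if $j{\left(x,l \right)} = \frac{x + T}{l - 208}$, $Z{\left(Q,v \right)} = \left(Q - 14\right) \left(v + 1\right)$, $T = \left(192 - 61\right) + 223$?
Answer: $-258319$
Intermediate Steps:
$T = 354$ ($T = 131 + 223 = 354$)
$Z{\left(Q,v \right)} = \left(1 + v\right) \left(-14 + Q\right)$ ($Z{\left(Q,v \right)} = \left(-14 + Q\right) \left(1 + v\right) = \left(1 + v\right) \left(-14 + Q\right)$)
$j{\left(x,l \right)} = \frac{354 + x}{-208 + l}$ ($j{\left(x,l \right)} = \frac{x + 354}{l - 208} = \frac{354 + x}{-208 + l}$)
$j{\left(Z{\left(10,-21 \right)},215 \right)} - 258381 = \frac{354 + \left(-14 + 10 - -294 + 10 \left(-21\right)\right)}{-208 + 215} - 258381 = \frac{354 + \left(-14 + 10 + 294 - 210\right)}{7} - 258381 = \frac{354 + 80}{7} - 258381 = \frac{1}{7} \cdot 434 - 258381 = 62 - 258381 = -258319$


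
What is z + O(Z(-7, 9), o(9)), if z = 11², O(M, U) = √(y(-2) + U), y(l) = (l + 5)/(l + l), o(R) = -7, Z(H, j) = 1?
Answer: 121 + I*√31/2 ≈ 121.0 + 2.7839*I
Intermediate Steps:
y(l) = (5 + l)/(2*l) (y(l) = (5 + l)/((2*l)) = (5 + l)*(1/(2*l)) = (5 + l)/(2*l))
O(M, U) = √(-¾ + U) (O(M, U) = √((½)*(5 - 2)/(-2) + U) = √((½)*(-½)*3 + U) = √(-¾ + U))
z = 121
z + O(Z(-7, 9), o(9)) = 121 + √(-3 + 4*(-7))/2 = 121 + √(-3 - 28)/2 = 121 + √(-31)/2 = 121 + (I*√31)/2 = 121 + I*√31/2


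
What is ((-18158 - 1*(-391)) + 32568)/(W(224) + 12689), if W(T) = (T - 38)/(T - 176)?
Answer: 118408/101543 ≈ 1.1661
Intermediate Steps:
W(T) = (-38 + T)/(-176 + T)
((-18158 - 1*(-391)) + 32568)/(W(224) + 12689) = ((-18158 - 1*(-391)) + 32568)/((-38 + 224)/(-176 + 224) + 12689) = ((-18158 + 391) + 32568)/(186/48 + 12689) = (-17767 + 32568)/((1/48)*186 + 12689) = 14801/(31/8 + 12689) = 14801/(101543/8) = 14801*(8/101543) = 118408/101543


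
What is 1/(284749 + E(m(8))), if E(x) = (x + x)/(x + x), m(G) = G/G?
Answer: 1/284750 ≈ 3.5119e-6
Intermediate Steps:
m(G) = 1
E(x) = 1 (E(x) = (2*x)/((2*x)) = (2*x)*(1/(2*x)) = 1)
1/(284749 + E(m(8))) = 1/(284749 + 1) = 1/284750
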